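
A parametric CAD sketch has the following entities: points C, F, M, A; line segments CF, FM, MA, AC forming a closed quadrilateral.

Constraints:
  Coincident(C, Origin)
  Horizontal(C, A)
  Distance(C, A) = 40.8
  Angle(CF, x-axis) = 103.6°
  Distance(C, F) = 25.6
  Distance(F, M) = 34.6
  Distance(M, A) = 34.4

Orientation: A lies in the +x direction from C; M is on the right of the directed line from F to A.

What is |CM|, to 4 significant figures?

10.08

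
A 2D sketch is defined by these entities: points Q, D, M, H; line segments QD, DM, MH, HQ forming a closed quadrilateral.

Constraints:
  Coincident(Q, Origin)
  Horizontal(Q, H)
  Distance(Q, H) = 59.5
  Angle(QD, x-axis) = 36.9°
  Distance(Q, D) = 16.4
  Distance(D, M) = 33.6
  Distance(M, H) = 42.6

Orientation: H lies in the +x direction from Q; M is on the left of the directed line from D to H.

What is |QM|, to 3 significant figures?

49.8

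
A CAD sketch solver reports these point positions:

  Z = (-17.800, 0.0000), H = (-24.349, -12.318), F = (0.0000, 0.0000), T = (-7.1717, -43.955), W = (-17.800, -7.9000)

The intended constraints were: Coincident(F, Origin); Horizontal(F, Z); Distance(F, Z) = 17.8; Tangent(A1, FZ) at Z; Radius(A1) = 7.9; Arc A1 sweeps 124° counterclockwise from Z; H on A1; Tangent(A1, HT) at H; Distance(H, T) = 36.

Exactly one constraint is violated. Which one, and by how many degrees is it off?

Tangent(A1, HT) at H — off by 5.50°.

F = (0.00, 0.00) ✓; F.y = 0.00, Z.y = 0.00 ✓; |FZ| = 17.80 ✓; ∠(WZ, ZF) = 90.00° ✓; |WZ| = 7.900 ✓; bearing(W→H) − bearing(W→Z) = 124.0° ✓; |WH| = 7.900 ✓; ∠(WH, HT) = 95.50° ✗; |HT| = 36.00 ✓.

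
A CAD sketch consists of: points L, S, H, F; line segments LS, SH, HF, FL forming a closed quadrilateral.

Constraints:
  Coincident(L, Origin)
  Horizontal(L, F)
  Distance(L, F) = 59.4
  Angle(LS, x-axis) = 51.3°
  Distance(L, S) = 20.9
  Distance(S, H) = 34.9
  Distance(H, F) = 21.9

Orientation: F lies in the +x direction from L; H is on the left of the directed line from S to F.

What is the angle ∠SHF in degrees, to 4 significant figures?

117.9°

Checks: L.y = 0.00, F.y = 0.00 ✓; |SH| = 34.90 ✓; |HF| = 21.90 ✓.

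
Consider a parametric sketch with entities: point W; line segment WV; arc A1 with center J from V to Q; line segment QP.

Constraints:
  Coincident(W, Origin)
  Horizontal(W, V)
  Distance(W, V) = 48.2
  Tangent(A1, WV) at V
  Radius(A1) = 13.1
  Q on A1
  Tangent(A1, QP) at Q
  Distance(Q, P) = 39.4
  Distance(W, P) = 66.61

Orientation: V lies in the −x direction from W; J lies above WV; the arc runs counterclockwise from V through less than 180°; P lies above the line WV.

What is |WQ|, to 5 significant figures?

38.054

W is at the origin; WV is horizontal with |WV| = 48.2 and V on the −x side, so V = (-48.200, 0.0000). A1 meets WV tangentially, so JV is at right angles to WV, so J = V + (0, 13.1) = (-48.200, 13.100). Since JQ ⟂ QP (tangency), |JP| = √(13.1² + 39.4²) = 41.521 regardless of where Q sits on A1. So P lies on both circle(W, 66.61) and circle(J, 41.521); the above-WV intersection is P = (-39.432, 53.684). Q is the foot of the tangent from P: Q = (-35.177, 14.515).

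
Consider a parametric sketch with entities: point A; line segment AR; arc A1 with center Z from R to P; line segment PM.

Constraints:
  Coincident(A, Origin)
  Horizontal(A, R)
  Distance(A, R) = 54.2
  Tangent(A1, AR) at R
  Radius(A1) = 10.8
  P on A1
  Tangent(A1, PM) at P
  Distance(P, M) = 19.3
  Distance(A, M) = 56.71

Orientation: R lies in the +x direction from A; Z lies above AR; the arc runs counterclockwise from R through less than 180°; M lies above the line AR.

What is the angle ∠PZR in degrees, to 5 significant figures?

138.20°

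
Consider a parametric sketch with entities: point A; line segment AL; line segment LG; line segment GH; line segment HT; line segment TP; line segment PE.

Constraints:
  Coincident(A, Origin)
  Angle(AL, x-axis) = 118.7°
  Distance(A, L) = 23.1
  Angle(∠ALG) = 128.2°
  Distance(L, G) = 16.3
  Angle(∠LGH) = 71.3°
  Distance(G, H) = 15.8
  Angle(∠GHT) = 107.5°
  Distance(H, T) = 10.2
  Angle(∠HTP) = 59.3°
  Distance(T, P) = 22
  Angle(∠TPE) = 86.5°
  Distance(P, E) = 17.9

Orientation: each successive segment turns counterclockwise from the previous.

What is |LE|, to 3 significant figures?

28.0

∠HTP = 59.3° gives TP at 112° from the x-axis; with |TP| = 22.0, P = (-22.9, 26.2). ∠TPE = 86.5° gives PE at -154° from the x-axis; with |PE| = 17.9, E = (-39.0, 18.4). Then |LE| = |E − L| = 28.0.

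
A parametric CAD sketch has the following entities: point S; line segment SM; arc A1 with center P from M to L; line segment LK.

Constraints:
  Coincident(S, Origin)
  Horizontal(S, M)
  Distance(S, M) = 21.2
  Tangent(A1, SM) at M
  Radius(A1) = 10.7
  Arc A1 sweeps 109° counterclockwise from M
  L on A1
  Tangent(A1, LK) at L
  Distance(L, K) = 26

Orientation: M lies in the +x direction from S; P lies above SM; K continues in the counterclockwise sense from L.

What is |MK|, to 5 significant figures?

38.802

S is at the origin; SM is horizontal with |SM| = 21.2 and M on the +x side, so M = (21.200, 0.0000). The tangent condition forces PM to be normal to SM, so P = M + (0, 10.7) = (21.200, 10.700). On A1, M sits at bearing -90° from P; a 109° counterclockwise sweep puts L at bearing 19°, so L = P + 10.7·(cos 19°, sin 19°) = (31.317, 14.184). The tangent condition forces PL to be normal to LK, so LK runs along (−sin 19°, cos 19°); with |LK| = 26.0, K = (22.852, 38.767). Then |MK| = |K − M| = 38.802.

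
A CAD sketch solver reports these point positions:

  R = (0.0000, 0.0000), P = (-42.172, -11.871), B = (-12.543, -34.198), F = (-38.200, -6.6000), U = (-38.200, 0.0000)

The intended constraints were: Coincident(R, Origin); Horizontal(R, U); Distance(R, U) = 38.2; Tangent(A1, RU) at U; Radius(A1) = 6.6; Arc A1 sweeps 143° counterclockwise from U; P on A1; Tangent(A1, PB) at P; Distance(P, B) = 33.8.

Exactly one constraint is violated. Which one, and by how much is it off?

Distance(P, B) = 33.8 — off by 3.30.

R = (0.00, 0.00) ✓; R.y = 0.00, U.y = 0.00 ✓; |RU| = 38.20 ✓; ∠(FU, UR) = 90.00° ✓; |FU| = 6.600 ✓; bearing(F→P) − bearing(F→U) = 143.0° ✓; |FP| = 6.600 ✓; ∠(FP, PB) = 90.00° ✓; |PB| = 37.10 ✗.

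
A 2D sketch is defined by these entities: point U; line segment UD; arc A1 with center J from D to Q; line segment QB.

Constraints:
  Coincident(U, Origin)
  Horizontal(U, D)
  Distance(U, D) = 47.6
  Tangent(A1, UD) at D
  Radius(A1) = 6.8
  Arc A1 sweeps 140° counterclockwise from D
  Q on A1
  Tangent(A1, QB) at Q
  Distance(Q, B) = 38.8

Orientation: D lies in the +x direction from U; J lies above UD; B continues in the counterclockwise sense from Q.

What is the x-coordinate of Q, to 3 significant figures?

52.0

U is at the origin; U and D share the same y with |UD| = 47.6 and D on the +x side, so D = (47.6, 0.00). The tangent condition forces JD to be normal to UD, so J = D + (0, 6.8) = (47.6, 6.80). On A1, D sits at bearing -90° from J; a 140° counterclockwise sweep puts Q at bearing 50°, so Q = J + 6.8·(cos 50°, sin 50°) = (52.0, 12.0). So Q.x = 52.0.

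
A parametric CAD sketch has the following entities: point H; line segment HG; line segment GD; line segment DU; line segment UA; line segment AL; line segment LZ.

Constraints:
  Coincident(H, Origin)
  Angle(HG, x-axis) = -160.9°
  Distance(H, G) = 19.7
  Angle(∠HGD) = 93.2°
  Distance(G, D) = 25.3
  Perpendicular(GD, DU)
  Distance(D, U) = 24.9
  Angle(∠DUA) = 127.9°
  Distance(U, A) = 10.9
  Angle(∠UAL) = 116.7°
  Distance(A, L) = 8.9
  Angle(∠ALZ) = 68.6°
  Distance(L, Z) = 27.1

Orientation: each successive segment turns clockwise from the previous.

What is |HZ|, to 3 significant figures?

31.3

H is at the origin; HG runs at -160.9° with length 19.7, so G = (-18.6, -6.45). ∠HGD = 93.2° gives GD at 112° from the x-axis; with |GD| = 25.3, D = (-28.2, 17.0). GD is perpendicular to DU, so DU runs at 22.3°; with |DU| = 24.9, U = (-5.18, 26.4). ∠DUA = 127.9° gives UA at -29.8° from the x-axis; with |UA| = 10.9, A = (4.28, 21.0). ∠UAL = 116.7° gives AL at -93.1° from the x-axis; with |AL| = 8.9, L = (3.80, 12.1). ∠ALZ = 68.6° gives LZ at 156° from the x-axis; with |LZ| = 27.1, Z = (-20.9, 23.3). Then |HZ| = |Z − H| = 31.3.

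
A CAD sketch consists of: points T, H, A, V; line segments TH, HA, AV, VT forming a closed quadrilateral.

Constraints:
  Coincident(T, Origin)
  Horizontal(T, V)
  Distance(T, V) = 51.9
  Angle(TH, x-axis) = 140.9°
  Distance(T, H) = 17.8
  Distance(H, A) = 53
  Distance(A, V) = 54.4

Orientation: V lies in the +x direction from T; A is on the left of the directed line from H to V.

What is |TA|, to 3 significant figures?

53.5

Checks: TH at 140.9° ✓; |HA| = 53.00 ✓; |AV| = 54.40 ✓.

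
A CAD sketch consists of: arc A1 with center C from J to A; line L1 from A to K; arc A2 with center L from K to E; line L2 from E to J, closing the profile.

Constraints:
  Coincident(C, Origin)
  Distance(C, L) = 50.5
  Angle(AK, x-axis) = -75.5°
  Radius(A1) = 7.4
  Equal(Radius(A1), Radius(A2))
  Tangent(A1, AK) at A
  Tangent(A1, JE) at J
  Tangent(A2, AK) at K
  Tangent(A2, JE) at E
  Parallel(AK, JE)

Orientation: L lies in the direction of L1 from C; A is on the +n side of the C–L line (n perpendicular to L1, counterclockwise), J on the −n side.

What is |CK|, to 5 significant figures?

51.039

Tangency of A1 to both parallel lines with radius 7.4 puts A and J at C ± 7.4·n: A = (7.1643, 1.8528), J = (-7.1643, -1.8528). Equal radii place K and E the same way about L: K = L + 7.4·n = (19.808, -47.039), E = L − 7.4·n = (5.4799, -50.744). Then |CK| = |K − C| = 51.039.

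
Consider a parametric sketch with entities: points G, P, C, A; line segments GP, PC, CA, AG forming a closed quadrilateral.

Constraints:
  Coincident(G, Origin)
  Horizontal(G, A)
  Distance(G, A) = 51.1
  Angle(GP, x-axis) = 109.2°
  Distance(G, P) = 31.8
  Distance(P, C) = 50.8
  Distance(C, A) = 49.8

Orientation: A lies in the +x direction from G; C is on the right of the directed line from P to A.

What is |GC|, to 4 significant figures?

19.04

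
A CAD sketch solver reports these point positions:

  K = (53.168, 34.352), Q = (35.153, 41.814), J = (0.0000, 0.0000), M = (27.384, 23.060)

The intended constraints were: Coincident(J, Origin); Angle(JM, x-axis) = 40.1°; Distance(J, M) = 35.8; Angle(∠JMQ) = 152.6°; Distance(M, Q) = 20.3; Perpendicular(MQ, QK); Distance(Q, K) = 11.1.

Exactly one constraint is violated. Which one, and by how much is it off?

Distance(Q, K) = 11.1 — off by 8.40.

J = (0.00, 0.00) ✓; JM at 40.10° ✓; |JM| = 35.80 ✓; ∠JMQ = 152.6° ✓; |MQ| = 20.30 ✓; ∠(MQ, QK) = 90.00° ✓; |QK| = 19.50 ✗.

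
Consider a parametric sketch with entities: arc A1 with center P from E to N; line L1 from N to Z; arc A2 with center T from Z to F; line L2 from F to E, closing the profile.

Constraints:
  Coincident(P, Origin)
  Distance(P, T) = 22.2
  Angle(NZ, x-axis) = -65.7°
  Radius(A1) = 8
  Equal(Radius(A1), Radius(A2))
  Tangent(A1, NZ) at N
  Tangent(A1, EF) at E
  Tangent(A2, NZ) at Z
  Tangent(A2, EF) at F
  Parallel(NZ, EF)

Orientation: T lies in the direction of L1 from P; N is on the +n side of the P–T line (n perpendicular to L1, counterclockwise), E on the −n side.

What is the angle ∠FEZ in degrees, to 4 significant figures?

35.78°

The slot axis is L1's direction at -65.7°, so u = (cos -65.7°, sin -65.7°) = (0.4115, -0.9114) and n = (−sin -65.7°, cos -65.7°) = (0.9114, 0.4115). P is at the origin and T lies 22.2 along u from P, so T = 22.2·u = (9.136, -20.23). Tangency of A1 to both parallel lines with radius 8.0 puts N and E at P ± 8.0·n: N = (7.291, 3.292), E = (-7.291, -3.292). Equal radii place Z and F the same way about T: Z = T + 8.0·n = (16.43, -16.94), F = T − 8.0·n = (1.844, -23.53). Then cos ∠FEZ = EF·EZ / (|EF||EZ|), giving 35.78°.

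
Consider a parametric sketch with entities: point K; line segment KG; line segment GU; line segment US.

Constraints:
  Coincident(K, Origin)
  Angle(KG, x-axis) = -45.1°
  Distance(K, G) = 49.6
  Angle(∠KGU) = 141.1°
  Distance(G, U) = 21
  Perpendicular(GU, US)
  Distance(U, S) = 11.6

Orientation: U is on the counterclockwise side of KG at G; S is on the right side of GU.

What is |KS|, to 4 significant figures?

73.35

∠KGU = 141.1°, so GU runs at -45.1° + (180° − 141.1°) = -6.200° from the x-axis; with |GU| = 21.0, U = G + 21.0·(cos -6.200°, sin -6.200°) = (55.89, -37.40). GU is perpendicular to US; with |US| = 11.6 on the right of GU, S = U + 11.6·(-0.1080, -0.9942) = (54.64, -48.93). Then |KS| = |S − K| = 73.35.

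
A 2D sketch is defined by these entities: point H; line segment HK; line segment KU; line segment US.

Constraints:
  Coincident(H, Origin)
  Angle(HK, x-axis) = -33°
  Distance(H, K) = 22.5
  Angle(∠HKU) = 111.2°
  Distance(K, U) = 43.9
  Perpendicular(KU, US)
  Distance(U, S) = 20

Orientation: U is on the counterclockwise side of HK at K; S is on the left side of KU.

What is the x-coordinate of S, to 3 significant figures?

42.8

∠HKU = 111.2°, so KU runs at -33.0° + (180° − 111.2°) = 35.8° from the x-axis; with |KU| = 43.9, U = K + 43.9·(cos 35.8°, sin 35.8°) = (54.5, 13.4). KU is perpendicular to US; with |US| = 20.0 on the left of KU, S = U + 20.0·(-0.585, 0.811) = (42.8, 29.6). So S.x = 42.8.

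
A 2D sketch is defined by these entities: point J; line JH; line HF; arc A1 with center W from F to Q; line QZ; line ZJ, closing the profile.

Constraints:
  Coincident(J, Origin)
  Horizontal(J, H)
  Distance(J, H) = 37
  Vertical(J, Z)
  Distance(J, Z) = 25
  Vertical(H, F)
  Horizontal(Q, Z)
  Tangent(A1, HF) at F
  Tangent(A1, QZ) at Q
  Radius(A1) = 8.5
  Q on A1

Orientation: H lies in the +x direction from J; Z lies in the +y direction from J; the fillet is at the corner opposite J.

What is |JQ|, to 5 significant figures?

37.911

J is at the origin; J and H share the same y with |JH| = 37.0 and H on the +x side, so H = (37.000, 0.0000). JZ is vertical with |JZ| = 25.0 and Z on the +y side, so Z = (0.0000, 25.000). The virtual corner opposite J is at (37.000, 25.000). The tangent condition forces WF to be normal to HF and tangency of A1 to QZ means the radius WQ is perpendicular to QZ, with radius 8.5, so the center W sits 8.5 in from both sides at W = (28.500, 16.500). That places the tangent points at F = (37.000, 16.500) on HF and Q = (28.500, 25.000) on QZ. Then |JQ| = |Q − J| = 37.911.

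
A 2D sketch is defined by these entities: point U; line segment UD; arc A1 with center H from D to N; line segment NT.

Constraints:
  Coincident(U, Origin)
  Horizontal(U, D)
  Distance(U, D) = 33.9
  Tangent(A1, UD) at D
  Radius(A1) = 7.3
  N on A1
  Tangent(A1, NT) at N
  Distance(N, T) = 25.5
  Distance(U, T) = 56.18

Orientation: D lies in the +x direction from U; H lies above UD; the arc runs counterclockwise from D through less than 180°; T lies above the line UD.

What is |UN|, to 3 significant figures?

41.3

U is at the origin; UD is horizontal with |UD| = 33.9 and D on the +x side, so D = (33.9, 0.00). A1 meets UD tangentially, so HD is at right angles to UD, so H = D + (0, 7.3) = (33.9, 7.30). Since HN ⟂ NT (tangency), |HT| = √(7.3² + 25.5²) = 26.5 regardless of where N sits on A1. So T lies on both circle(U, 56.18) and circle(H, 26.5); the above-UD intersection is T = (47.4, 30.1). N is the foot of the tangent from T: N = (41.0, 5.45).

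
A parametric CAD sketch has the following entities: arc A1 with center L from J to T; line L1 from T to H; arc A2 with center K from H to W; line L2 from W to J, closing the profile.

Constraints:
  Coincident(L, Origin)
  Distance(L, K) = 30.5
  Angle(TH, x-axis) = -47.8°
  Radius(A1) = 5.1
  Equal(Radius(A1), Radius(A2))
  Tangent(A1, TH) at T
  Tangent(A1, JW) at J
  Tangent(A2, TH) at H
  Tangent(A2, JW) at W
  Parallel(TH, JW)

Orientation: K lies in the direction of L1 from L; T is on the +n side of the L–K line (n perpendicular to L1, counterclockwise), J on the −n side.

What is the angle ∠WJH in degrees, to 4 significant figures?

18.49°

The slot axis is L1's direction at -47.8°, so u = (cos -47.8°, sin -47.8°) = (0.6717, -0.7408) and n = (−sin -47.8°, cos -47.8°) = (0.7408, 0.6717). L is at the origin and K lies 30.5 along u from L, so K = 30.5·u = (20.49, -22.59). Tangency of A1 to both parallel lines with radius 5.1 puts T and J at L ± 5.1·n: T = (3.778, 3.426), J = (-3.778, -3.426). Equal radii place H and W the same way about K: H = K + 5.1·n = (24.27, -19.17), W = K − 5.1·n = (16.71, -26.02). Then cos ∠WJH = JW·JH / (|JW||JH|), giving 18.49°.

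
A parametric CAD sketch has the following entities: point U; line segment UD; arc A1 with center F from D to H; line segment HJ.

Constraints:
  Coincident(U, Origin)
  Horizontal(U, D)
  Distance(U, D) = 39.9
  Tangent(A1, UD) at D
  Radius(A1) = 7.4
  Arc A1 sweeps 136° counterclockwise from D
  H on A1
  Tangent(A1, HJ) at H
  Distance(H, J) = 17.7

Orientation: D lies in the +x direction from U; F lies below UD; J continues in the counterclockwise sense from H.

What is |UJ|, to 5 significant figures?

53.679

On A1, D sits at bearing 90° from F; a 136° counterclockwise sweep puts H at bearing 226°, so H = F + 7.4·(cos 226°, sin 226°) = (34.760, -12.723). The tangent condition forces FH to be normal to HJ, so HJ runs along (−sin 226°, cos 226°); with |HJ| = 17.7, J = (47.492, -25.019). Then |UJ| = |J − U| = 53.679.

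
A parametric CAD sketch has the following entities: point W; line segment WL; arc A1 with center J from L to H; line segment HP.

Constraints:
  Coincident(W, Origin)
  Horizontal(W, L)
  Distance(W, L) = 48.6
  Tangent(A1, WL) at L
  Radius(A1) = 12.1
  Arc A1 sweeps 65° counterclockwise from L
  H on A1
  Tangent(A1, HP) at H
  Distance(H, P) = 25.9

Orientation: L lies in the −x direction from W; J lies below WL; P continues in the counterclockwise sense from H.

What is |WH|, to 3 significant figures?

60.0

Since A1 is tangent to WL there, JL ⟂ WL, so J = L + (0, -12.1) = (-48.6, -12.1). On A1, L sits at bearing 90° from J; a 65° counterclockwise sweep puts H at bearing 155°, so H = J + 12.1·(cos 155°, sin 155°) = (-59.6, -6.99). Then |WH| = |H − W| = 60.0.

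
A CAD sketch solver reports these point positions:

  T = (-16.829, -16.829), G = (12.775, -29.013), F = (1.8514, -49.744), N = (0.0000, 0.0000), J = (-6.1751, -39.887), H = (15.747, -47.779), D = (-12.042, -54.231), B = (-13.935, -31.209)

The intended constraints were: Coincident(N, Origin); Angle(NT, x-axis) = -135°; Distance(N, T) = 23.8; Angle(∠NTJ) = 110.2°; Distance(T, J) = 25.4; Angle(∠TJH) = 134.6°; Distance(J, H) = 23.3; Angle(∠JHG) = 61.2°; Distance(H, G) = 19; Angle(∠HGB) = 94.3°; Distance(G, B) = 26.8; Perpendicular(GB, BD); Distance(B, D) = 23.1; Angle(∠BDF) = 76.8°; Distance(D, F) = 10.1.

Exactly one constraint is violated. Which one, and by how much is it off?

Distance(D, F) = 10.1 — off by 4.50.

N = (0.00, 0.00) ✓; NT at -135.0° ✓; |NT| = 23.80 ✓; ∠NTJ = 110.2° ✓; |TJ| = 25.40 ✓; ∠TJH = 134.6° ✓; |JH| = 23.30 ✓; ∠JHG = 61.20° ✓; |HG| = 19.00 ✓; ∠HGB = 94.30° ✓; |GB| = 26.80 ✓; ∠(GB, BD) = 90.00° ✓; |BD| = 23.10 ✓; ∠BDF = 76.80° ✓; |DF| = 14.60 ✗.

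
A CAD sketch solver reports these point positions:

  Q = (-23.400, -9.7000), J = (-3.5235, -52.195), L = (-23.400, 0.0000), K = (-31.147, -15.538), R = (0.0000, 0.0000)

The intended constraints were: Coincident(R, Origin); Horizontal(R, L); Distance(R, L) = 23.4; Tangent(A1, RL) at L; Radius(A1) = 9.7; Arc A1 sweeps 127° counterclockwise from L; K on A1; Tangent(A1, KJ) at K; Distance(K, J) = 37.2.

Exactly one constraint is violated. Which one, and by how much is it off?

Distance(K, J) = 37.2 — off by 8.70.

R = (0.00, 0.00) ✓; R.y = 0.00, L.y = 0.00 ✓; |RL| = 23.40 ✓; ∠(QL, LR) = 90.00° ✓; |QL| = 9.700 ✓; bearing(Q→K) − bearing(Q→L) = 127.0° ✓; |QK| = 9.700 ✓; ∠(QK, KJ) = 90.00° ✓; |KJ| = 45.90 ✗.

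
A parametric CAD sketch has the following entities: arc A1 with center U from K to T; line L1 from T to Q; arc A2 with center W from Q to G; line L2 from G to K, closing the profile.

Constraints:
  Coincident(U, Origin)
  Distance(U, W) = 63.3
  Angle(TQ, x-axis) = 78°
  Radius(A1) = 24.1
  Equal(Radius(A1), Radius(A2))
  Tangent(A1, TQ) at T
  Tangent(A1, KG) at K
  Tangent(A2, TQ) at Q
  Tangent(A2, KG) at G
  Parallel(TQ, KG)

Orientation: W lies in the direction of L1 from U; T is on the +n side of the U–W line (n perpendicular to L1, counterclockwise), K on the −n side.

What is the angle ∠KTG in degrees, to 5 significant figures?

52.712°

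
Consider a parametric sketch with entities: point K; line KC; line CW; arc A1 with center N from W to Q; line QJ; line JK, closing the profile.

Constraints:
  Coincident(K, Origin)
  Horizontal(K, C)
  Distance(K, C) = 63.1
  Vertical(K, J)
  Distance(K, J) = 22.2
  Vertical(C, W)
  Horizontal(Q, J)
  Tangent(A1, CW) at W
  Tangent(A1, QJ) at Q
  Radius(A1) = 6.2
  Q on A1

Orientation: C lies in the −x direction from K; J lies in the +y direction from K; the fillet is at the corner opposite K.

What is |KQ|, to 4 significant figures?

61.08

K is at the origin; K and C share the same y with |KC| = 63.1 and C on the −x side, so C = (-63.10, 0.000). KJ is vertical with |KJ| = 22.2 and J on the +y side, so J = (0.000, 22.20). The virtual corner opposite K is at (-63.10, 22.20). Since A1 is tangent to CW there, NW ⟂ CW and the tangent condition forces NQ to be normal to QJ, with radius 6.2, so the center N sits 6.2 in from both sides at N = (-56.90, 16.00). That places the tangent points at W = (-63.10, 16.00) on CW and Q = (-56.90, 22.20) on QJ. Then |KQ| = |Q − K| = 61.08.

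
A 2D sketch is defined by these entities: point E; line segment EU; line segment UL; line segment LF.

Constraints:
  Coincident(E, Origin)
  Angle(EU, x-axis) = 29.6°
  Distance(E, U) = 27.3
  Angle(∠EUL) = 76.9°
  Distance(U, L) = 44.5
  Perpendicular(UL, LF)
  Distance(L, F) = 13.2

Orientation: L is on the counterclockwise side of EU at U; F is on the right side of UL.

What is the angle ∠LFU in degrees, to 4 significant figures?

73.48°

∠EUL = 76.9°, so UL runs at 29.6° + (180° − 76.9°) = 132.7° from the x-axis; with |UL| = 44.5, L = U + 44.5·(cos 132.7°, sin 132.7°) = (-6.441, 46.19). UL ⟂ LF; with |LF| = 13.2 on the right of UL, F = L + 13.2·(0.7349, 0.6782) = (3.260, 55.14). Then cos ∠LFU = FL·FU / (|FL||FU|), giving 73.48°.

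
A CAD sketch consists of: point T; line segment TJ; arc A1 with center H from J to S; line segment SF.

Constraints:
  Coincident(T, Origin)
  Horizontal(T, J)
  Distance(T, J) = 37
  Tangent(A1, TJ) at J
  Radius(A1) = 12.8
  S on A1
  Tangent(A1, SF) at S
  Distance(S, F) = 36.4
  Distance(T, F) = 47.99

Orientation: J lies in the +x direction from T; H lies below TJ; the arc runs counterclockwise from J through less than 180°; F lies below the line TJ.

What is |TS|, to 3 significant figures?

26.4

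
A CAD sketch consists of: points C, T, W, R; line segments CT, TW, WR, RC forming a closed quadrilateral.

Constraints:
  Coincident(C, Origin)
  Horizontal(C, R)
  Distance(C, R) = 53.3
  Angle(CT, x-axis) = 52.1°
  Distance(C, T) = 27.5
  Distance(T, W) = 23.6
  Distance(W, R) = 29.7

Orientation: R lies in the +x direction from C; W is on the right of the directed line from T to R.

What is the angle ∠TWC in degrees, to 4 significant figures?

71.21°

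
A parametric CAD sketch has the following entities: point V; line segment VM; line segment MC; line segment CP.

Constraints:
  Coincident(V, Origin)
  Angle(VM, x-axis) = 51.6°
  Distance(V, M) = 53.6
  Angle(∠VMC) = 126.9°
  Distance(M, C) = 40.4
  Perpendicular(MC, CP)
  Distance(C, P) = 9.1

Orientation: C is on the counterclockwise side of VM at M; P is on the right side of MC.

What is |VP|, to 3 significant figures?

89.3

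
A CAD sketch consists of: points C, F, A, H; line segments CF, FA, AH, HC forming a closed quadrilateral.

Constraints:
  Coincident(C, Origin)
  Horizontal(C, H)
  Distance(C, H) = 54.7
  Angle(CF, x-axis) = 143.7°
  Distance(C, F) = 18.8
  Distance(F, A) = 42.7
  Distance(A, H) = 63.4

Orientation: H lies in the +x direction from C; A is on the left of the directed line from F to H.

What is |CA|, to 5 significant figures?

46.523

Checks: CF at 143.7° ✓; |FA| = 42.70 ✓; |AH| = 63.40 ✓.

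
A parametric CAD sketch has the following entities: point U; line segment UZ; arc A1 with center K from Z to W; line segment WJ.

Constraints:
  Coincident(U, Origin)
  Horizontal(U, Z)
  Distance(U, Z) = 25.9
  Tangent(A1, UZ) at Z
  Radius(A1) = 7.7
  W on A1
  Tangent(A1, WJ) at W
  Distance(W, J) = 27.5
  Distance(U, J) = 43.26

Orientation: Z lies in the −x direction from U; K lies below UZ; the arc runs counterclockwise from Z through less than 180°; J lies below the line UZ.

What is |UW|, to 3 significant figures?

34.7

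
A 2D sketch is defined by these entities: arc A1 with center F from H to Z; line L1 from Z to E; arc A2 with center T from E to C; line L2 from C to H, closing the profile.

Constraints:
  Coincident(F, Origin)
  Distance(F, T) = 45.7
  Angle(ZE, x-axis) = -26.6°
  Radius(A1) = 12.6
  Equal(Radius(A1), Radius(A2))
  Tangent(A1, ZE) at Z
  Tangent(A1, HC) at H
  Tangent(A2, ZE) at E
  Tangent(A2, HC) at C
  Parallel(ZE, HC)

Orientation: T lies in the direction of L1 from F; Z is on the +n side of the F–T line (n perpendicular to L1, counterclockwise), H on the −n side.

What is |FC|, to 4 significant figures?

47.41

The slot axis is L1's direction at -26.6°, so u = (cos -26.6°, sin -26.6°) = (0.8942, -0.4478) and n = (−sin -26.6°, cos -26.6°) = (0.4478, 0.8942). F is at the origin and T lies 45.7 along u from F, so T = 45.7·u = (40.86, -20.46). Tangency of A1 to both parallel lines with radius 12.6 puts Z and H at F ± 12.6·n: Z = (5.642, 11.27), H = (-5.642, -11.27). Equal radii place E and C the same way about T: E = T + 12.6·n = (46.50, -9.196), C = T − 12.6·n = (35.22, -31.73). Then |FC| = |C − F| = 47.41.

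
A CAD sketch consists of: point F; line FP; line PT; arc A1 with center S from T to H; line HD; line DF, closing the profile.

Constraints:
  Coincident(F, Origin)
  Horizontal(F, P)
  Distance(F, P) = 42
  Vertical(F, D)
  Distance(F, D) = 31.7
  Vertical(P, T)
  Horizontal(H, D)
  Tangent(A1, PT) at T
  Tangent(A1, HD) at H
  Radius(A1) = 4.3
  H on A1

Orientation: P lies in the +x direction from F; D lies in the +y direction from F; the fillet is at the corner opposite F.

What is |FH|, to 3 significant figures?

49.3

F is at the origin; F and P share the same y with |FP| = 42.0 and P on the +x side, so P = (42.0, 0.00). F and D share the same x with |FD| = 31.7 and D on the +y side, so D = (0.00, 31.7). The virtual corner opposite F is at (42.0, 31.7). Tangency of A1 to PT means the radius ST is perpendicular to PT and A1 meets HD tangentially, so SH is at right angles to HD, with radius 4.3, so the center S sits 4.3 in from both sides at S = (37.7, 27.4). That places the tangent points at T = (42.0, 27.4) on PT and H = (37.7, 31.7) on HD. Then |FH| = |H − F| = 49.3.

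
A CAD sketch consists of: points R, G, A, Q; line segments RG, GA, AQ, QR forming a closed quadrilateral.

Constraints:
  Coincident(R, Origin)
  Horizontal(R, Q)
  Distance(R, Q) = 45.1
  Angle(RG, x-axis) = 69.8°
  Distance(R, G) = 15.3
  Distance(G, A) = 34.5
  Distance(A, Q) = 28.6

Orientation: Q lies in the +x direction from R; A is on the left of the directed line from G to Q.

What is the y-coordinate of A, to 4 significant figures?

27.48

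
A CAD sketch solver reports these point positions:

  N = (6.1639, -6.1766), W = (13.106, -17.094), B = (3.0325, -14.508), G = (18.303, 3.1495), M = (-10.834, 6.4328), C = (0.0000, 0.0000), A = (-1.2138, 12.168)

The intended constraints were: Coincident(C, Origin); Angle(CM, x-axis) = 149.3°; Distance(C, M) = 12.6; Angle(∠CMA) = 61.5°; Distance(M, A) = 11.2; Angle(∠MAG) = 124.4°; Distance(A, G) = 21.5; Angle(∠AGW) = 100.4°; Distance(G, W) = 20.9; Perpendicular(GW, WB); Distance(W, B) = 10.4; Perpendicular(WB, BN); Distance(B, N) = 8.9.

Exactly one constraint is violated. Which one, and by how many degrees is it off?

Perpendicular(WB, BN) — off by 6.20°.

C = (0.00, 0.00) ✓; CM at 149.3° ✓; |CM| = 12.60 ✓; ∠CMA = 61.50° ✓; |MA| = 11.20 ✓; ∠MAG = 124.4° ✓; |AG| = 21.50 ✓; ∠AGW = 100.4° ✓; |GW| = 20.90 ✓; ∠(GW, WB) = 90.00° ✓; |WB| = 10.40 ✓; ∠(WB, BN) = 96.20° ✗; |BN| = 8.900 ✓.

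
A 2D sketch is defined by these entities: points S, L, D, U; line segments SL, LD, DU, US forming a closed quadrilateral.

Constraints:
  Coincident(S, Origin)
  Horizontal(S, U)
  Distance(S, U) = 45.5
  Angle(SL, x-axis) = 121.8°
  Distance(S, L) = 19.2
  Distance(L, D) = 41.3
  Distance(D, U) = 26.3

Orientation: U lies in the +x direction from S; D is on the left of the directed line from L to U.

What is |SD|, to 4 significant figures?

37.76

Checks: |SU| = 45.50 ✓; |SL| = 19.20 ✓; |LD| = 41.30 ✓; |DU| = 26.30 ✓.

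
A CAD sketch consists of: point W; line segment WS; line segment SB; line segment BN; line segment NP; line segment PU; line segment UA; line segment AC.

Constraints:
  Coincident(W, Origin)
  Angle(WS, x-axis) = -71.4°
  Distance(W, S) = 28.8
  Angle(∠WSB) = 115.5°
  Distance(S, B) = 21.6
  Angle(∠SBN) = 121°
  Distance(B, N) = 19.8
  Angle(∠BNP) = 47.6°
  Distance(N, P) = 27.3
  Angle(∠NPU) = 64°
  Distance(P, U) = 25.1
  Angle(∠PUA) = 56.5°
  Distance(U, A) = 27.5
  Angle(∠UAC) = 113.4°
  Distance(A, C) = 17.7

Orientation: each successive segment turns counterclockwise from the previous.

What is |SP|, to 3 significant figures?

12.6

∠SBN = 121.0° gives BN at 52.1° from the x-axis; with |BN| = 19.8, N = (42.8, -14.3). ∠BNP = 47.6° gives NP at -176° from the x-axis; with |NP| = 27.3, P = (15.6, -16.4). Then |SP| = |P − S| = 12.6.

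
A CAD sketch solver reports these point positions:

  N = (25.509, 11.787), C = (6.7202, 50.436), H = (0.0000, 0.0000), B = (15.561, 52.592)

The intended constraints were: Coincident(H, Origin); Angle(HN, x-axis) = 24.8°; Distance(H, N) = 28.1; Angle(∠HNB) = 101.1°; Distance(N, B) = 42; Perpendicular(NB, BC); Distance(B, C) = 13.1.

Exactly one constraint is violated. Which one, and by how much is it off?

Distance(B, C) = 13.1 — off by 4.00.

H = (0.00, 0.00) ✓; HN at 24.80° ✓; |HN| = 28.10 ✓; ∠HNB = 101.1° ✓; |NB| = 42.00 ✓; ∠(NB, BC) = 90.00° ✓; |BC| = 9.100 ✗.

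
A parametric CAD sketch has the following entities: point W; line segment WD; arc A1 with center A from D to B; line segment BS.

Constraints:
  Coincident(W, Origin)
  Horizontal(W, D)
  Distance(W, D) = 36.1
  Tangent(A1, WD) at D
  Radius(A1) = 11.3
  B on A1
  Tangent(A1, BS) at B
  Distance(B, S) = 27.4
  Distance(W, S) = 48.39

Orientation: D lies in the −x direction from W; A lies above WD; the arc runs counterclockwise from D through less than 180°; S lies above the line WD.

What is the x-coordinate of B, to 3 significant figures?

-24.9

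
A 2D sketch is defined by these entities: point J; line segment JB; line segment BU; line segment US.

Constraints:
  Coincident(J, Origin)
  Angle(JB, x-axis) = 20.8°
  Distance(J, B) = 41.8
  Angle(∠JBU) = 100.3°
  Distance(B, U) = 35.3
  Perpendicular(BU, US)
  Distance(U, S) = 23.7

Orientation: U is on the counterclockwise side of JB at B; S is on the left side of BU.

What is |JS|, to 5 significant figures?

46.188

∠JBU = 100.3°, so BU runs at 20.8° + (180° − 100.3°) = 100.50° from the x-axis; with |BU| = 35.3, U = B + 35.3·(cos 100.50°, sin 100.50°) = (32.643, 49.552). BU is perpendicular to US; with |US| = 23.7 on the left of BU, S = U + 23.7·(-0.98325, -0.18224) = (9.3397, 45.233). Then |JS| = |S − J| = 46.188.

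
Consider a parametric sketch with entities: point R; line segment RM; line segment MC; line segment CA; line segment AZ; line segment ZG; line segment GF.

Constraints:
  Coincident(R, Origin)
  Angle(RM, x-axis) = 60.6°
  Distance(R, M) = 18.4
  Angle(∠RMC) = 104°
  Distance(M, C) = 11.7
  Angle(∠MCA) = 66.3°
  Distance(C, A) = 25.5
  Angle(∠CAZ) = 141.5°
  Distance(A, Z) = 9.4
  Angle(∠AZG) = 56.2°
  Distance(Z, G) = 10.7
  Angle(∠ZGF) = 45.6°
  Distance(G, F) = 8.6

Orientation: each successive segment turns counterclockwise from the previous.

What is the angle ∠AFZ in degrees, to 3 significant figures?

161°

R is at the origin; RM runs at 60.6° with length 18.4, so M = (9.03, 16.0). ∠RMC = 104.0° gives MC at 137° from the x-axis; with |MC| = 11.7, C = (0.532, 24.1). ∠MCA = 66.3° gives CA at -110° from the x-axis; with |CA| = 25.5, A = (-8.06, 0.0618). ∠CAZ = 141.5° gives AZ at -71.2° from the x-axis; with |AZ| = 9.4, Z = (-5.03, -8.84). ∠AZG = 56.2° gives ZG at 52.6° from the x-axis; with |ZG| = 10.7, G = (1.46, -0.337). ∠ZGF = 45.6° gives GF at -173° from the x-axis; with |GF| = 8.6, F = (-7.07, -1.38). Then cos ∠AFZ = FA·FZ / (|FA||FZ|), giving 161°.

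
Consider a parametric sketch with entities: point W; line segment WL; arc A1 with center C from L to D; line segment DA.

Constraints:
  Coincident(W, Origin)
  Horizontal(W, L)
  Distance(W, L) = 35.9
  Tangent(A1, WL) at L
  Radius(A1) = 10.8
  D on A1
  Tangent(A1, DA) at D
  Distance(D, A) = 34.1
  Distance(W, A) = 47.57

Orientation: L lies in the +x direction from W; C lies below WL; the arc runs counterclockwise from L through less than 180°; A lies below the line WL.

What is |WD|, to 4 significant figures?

26.86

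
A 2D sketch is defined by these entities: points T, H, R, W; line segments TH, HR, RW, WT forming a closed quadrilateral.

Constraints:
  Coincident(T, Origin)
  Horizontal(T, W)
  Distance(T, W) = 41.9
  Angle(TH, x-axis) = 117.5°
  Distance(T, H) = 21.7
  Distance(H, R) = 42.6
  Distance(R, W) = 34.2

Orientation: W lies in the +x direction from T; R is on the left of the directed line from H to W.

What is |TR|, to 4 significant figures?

44.43

Checks: |HR| = 42.60 ✓; |RW| = 34.20 ✓.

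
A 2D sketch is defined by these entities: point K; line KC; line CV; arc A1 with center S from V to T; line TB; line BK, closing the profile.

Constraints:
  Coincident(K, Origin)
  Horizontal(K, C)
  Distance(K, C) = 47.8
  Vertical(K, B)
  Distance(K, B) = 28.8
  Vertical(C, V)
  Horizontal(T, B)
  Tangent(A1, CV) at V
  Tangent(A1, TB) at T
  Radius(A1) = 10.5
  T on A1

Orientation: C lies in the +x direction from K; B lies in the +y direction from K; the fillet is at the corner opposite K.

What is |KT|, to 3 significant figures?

47.1

K is at the origin; KC is horizontal with |KC| = 47.8 and C on the +x side, so C = (47.8, 0.00). KB is vertical with |KB| = 28.8 and B on the +y side, so B = (0.00, 28.8). The virtual corner opposite K is at (47.8, 28.8). The tangent condition forces SV to be normal to CV and the tangent condition forces ST to be normal to TB, with radius 10.5, so the center S sits 10.5 in from both sides at S = (37.3, 18.3). That places the tangent points at V = (47.8, 18.3) on CV and T = (37.3, 28.8) on TB. Then |KT| = |T − K| = 47.1.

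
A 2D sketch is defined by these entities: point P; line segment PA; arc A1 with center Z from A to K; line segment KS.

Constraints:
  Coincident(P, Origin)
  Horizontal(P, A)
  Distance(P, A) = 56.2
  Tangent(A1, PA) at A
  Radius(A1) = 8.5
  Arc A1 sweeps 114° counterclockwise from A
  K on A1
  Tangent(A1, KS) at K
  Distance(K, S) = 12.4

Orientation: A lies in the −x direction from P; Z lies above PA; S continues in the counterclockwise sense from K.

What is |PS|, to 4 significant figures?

58.33

P is at the origin; PA is horizontal with |PA| = 56.2 and A on the −x side, so A = (-56.20, 0.000). Tangency of A1 to PA means the radius ZA is perpendicular to PA, so Z = A + (0, 8.5) = (-56.20, 8.500). On A1, A sits at bearing -90° from Z; a 114° counterclockwise sweep puts K at bearing 24°, so K = Z + 8.5·(cos 24°, sin 24°) = (-48.43, 11.96). A1 meets KS tangentially, so ZK is at right angles to KS, so KS runs along (−sin 24°, cos 24°); with |KS| = 12.4, S = (-53.48, 23.29). Then |PS| = |S − P| = 58.33.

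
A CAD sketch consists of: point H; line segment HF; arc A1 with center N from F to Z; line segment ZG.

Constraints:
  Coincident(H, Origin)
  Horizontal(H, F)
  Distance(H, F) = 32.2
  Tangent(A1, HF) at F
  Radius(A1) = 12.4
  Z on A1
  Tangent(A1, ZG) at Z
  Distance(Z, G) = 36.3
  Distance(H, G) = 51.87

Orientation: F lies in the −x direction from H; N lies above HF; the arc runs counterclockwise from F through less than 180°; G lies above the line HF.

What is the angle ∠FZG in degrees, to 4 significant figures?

135.8°

H is at the origin; HF is horizontal with |HF| = 32.2 and F on the −x side, so F = (-32.20, 0.000). Tangency of A1 to HF means the radius NF is perpendicular to HF, so N = F + (0, 12.4) = (-32.20, 12.40). Since NZ ⟂ ZG (tangency), |NG| = √(12.4² + 36.3²) = 38.36 regardless of where Z sits on A1. So G lies on both circle(H, 51.87) and circle(N, 38.36); the above-HF intersection is G = (-18.80, 48.34). Z is the foot of the tangent from G: Z = (-19.80, 12.06).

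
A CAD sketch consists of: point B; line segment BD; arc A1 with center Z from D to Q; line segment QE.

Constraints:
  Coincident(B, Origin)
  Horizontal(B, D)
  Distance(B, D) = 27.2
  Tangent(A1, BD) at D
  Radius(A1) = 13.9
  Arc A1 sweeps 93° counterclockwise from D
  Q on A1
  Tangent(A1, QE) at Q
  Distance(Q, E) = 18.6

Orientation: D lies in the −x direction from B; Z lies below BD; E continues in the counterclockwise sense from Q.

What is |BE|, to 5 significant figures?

52.067

On A1, D sits at bearing 90° from Z; a 93° counterclockwise sweep puts Q at bearing 183°, so Q = Z + 13.9·(cos 183°, sin 183°) = (-41.081, -14.627). The tangent condition forces ZQ to be normal to QE, so QE runs along (−sin 183°, cos 183°); with |QE| = 18.6, E = (-40.108, -33.202). Then |BE| = |E − B| = 52.067.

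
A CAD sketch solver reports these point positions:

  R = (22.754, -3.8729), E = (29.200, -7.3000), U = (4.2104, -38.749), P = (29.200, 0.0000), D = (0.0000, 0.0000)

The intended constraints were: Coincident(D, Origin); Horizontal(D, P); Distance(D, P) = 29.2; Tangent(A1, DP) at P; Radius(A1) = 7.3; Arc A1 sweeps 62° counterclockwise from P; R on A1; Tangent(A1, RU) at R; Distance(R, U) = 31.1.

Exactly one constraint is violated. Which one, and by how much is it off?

Distance(R, U) = 31.1 — off by 8.40.

D = (0.00, 0.00) ✓; D.y = 0.00, P.y = 0.00 ✓; |DP| = 29.20 ✓; ∠(EP, PD) = 90.00° ✓; |EP| = 7.300 ✓; bearing(E→R) − bearing(E→P) = 62.00° ✓; |ER| = 7.300 ✓; ∠(ER, RU) = 90.00° ✓; |RU| = 39.50 ✗.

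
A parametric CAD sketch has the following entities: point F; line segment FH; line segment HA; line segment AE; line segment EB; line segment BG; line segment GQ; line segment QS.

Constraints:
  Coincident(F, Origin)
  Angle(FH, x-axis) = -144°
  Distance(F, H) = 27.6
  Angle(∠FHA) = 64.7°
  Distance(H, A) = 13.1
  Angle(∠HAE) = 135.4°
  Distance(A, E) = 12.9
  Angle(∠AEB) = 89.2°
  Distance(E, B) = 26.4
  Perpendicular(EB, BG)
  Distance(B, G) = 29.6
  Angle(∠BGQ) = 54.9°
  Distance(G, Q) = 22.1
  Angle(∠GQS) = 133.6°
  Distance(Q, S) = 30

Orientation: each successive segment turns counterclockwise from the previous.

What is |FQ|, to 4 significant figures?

23.26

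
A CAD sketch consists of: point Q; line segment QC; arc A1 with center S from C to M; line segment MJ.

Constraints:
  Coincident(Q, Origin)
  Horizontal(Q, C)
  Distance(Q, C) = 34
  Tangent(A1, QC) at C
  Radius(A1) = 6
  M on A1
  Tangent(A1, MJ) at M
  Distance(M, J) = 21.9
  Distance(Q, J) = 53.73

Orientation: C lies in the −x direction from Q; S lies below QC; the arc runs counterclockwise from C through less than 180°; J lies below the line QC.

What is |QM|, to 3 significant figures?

39.7

Checks: |SM| = 6.000 ✓; ∠(SM, MJ) = 90.00° ✓; |MJ| = 21.90 ✓; |QJ| = 53.73 ✓.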